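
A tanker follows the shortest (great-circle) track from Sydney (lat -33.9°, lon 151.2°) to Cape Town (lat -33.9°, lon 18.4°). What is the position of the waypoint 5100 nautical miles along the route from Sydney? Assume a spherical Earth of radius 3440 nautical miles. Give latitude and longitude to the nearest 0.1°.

From cos δ = sin φ₁ sin φ₂ + cos φ₁ cos φ₂ cos Δλ, the central angle is δ ≈ 1.728 rad (99.0°). The total great-circle distance is δ·R ≈ 1.728 × 3440 ≈ 5946 nmi, so the target fraction is f = 5100/5946 ≈ 0.858.
Interpolate at f ≈ 0.858 with slerp weights a = sin((1−f)δ)/sin δ ≈ 0.246, b = sin(fδ)/sin δ ≈ 1.009.
p = a·p₁ + b·p₂ ≈ (0.615, 0.363, -0.700); φ = arcsin(p_z) ≈ -44.43°, λ = atan2(p_y, p_x) ≈ 30.53°.

≈ lat -44.4°, lon 30.5°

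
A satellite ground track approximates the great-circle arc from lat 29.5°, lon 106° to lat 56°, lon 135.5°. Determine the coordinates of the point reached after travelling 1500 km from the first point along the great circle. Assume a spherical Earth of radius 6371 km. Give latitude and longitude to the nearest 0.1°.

≈ lat 40.9°, lon 114.8°

The haversine formula gives a central angle δ ≈ 0.588 rad (33.7°) between the endpoints. The total great-circle distance is δ·R ≈ 0.588 × 6371 ≈ 3749 km, so the target fraction is f = 1500/3749 ≈ 0.400.
Interpolate at f ≈ 0.400 with slerp weights a = sin((1−f)δ)/sin δ ≈ 0.623, b = sin(fδ)/sin δ ≈ 0.420.
p = a·p₁ + b·p₂ ≈ (-0.317, 0.686, 0.655); φ = arcsin(p_z) ≈ 40.93°, λ = atan2(p_y, p_x) ≈ 114.81°.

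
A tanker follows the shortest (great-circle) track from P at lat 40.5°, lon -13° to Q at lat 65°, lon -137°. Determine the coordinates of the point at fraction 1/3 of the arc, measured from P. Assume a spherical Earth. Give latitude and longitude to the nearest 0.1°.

Write both endpoints as unit vectors p₁, p₂ with components (cos φ cos λ, cos φ sin λ, sin φ).
The central angle between the endpoints is δ = arccos(p₁·p₂) ≈ 1.150 rad (65.9°).
Interpolate at f = 1/3 with slerp weights a = sin((1−f)δ)/sin δ ≈ 0.760, b = sin(fδ)/sin δ ≈ 0.410.
p = a·p₁ + b·p₂ ≈ (0.436, -0.248, 0.865); φ = arcsin(p_z) ≈ 59.87°, λ = atan2(p_y, p_x) ≈ -29.61°.

≈ lat 59.9°, lon -29.6°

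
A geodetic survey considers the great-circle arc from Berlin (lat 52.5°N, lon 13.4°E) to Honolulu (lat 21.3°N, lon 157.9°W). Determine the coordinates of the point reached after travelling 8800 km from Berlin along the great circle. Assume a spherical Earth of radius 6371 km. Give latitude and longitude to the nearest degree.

≈ lat 48°N, lon 154°W

From cos δ = sin φ₁ sin φ₂ + cos φ₁ cos φ₂ cos Δλ, the central angle is δ ≈ 1.847 rad (105.8°). The total great-circle distance is δ·R ≈ 1.847 × 6371 ≈ 11766 km, so the target fraction is f = 8800/11766 ≈ 0.748.
Interpolate at f ≈ 0.748 with slerp weights a = sin((1−f)δ)/sin δ ≈ 0.467, b = sin(fδ)/sin δ ≈ 1.021.
p = a·p₁ + b·p₂ ≈ (-0.605, -0.292, 0.741); φ = arcsin(p_z) ≈ 47.81°, λ = atan2(p_y, p_x) ≈ -154.23°.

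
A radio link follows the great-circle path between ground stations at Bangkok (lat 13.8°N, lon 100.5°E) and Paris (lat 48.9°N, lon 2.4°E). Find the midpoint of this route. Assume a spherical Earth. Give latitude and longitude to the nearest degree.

Convert each endpoint to a unit vector on the sphere (x = cos φ cos λ, y = cos φ sin λ, z = sin φ).
The central angle between the endpoints is δ = arccos(p₁·p₂) ≈ 1.481 rad (84.8°).
Interpolate at f = 1/2 with slerp weights a = sin((1−f)δ)/sin δ ≈ 0.677, b = sin(fδ)/sin δ ≈ 0.677.
p = a·p₁ + b·p₂ ≈ (0.325, 0.665, 0.672); φ = arcsin(p_z) ≈ 42.22°, λ = atan2(p_y, p_x) ≈ 63.97°.

≈ lat 42°N, lon 64°E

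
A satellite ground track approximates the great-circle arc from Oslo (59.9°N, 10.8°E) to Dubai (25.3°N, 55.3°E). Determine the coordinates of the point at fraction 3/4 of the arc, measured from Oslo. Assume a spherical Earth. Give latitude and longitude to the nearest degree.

Convert each endpoint to a unit vector on the sphere (x = cos φ cos λ, y = cos φ sin λ, z = sin φ).
The central angle between the endpoints is δ = arccos(p₁·p₂) ≈ 0.805 rad (46.1°).
Interpolate at f = 3/4 with slerp weights a = sin((1−f)δ)/sin δ ≈ 0.277, b = sin(fδ)/sin δ ≈ 0.788.
p = a·p₁ + b·p₂ ≈ (0.542, 0.611, 0.577); φ = arcsin(p_z) ≈ 35.21°, λ = atan2(p_y, p_x) ≈ 48.45°.

≈ (35°N, 48°E)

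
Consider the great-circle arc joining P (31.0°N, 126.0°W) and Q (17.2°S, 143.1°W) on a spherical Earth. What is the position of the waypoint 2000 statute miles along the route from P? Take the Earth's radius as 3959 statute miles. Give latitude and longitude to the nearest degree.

≈ (4°N, 136°W)

Convert each endpoint to a unit vector on the sphere (x = cos φ cos λ, y = cos φ sin λ, z = sin φ).
The central angle between the endpoints is δ = arccos(p₁·p₂) ≈ 0.889 rad (50.9°). The total great-circle distance is δ·R ≈ 0.889 × 3959 ≈ 3519 mi, so the target fraction is f = 2000/3519 ≈ 0.568.
Interpolate at f ≈ 0.568 with slerp weights a = sin((1−f)δ)/sin δ ≈ 0.482, b = sin(fδ)/sin δ ≈ 0.623.
p = a·p₁ + b·p₂ ≈ (-0.719, -0.692, 0.064); φ = arcsin(p_z) ≈ 3.67°, λ = atan2(p_y, p_x) ≈ -136.11°.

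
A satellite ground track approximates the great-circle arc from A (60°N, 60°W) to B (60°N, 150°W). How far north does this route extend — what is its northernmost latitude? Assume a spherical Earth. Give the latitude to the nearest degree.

The great circle lies in the plane with unit normal n̂ = (p₁ × p₂)/|p₁ × p₂|.
Here n̂_z ≈ -0.378; the vertex latitude is φ_max = arccos|n̂_z| ≈ 67.8°.
Check via Clairaut: cos φ_max = |cos φ₁| · sin C = cos(60.0°)·sin(49.1°) ≈ 0.378, again giving ≈ 67.8°.

≈ 68°N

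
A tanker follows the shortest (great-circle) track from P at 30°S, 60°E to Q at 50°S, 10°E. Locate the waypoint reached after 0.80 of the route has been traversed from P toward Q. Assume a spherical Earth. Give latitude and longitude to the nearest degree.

≈ 48°S, 23°E

Write both endpoints as unit vectors p₁, p₂ with components (cos φ cos λ, cos φ sin λ, sin φ).
The central angle between the endpoints is δ = arccos(p₁·p₂) ≈ 0.736 rad (42.2°).
Interpolate at f = 0.80 with slerp weights a = sin((1−f)δ)/sin δ ≈ 0.219, b = sin(fδ)/sin δ ≈ 0.827.
p = a·p₁ + b·p₂ ≈ (0.618, 0.256, -0.743); φ = arcsin(p_z) ≈ -47.99°, λ = atan2(p_y, p_x) ≈ 22.51°.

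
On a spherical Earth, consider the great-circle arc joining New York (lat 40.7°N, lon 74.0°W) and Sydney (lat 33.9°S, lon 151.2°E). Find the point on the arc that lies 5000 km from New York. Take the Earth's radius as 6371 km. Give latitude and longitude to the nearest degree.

≈ lat 25°N, lon 125°W

Convert each endpoint to a unit vector on the sphere (x = cos φ cos λ, y = cos φ sin λ, z = sin φ).
The central angle between the endpoints is δ = arccos(p₁·p₂) ≈ 2.510 rad (143.8°). The total great-circle distance is δ·R ≈ 2.510 × 6371 ≈ 15991 km, so the target fraction is f = 5000/15991 ≈ 0.313.
Interpolate at f ≈ 0.313 with slerp weights a = sin((1−f)δ)/sin δ ≈ 1.674, b = sin(fδ)/sin δ ≈ 1.197.
p = a·p₁ + b·p₂ ≈ (-0.521, -0.741, 0.424); φ = arcsin(p_z) ≈ 25.07°, λ = atan2(p_y, p_x) ≈ -125.10°.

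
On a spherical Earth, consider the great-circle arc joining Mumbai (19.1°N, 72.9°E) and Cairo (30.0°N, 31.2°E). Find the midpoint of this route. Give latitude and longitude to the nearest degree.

≈ (26°N, 53°E)

Convert each endpoint to a unit vector on the sphere (x = cos φ cos λ, y = cos φ sin λ, z = sin φ).
The central angle between the endpoints is δ = arccos(p₁·p₂) ≈ 0.685 rad (39.2°).
Interpolate at f = 1/2 with slerp weights a = sin((1−f)δ)/sin δ ≈ 0.531, b = sin(fδ)/sin δ ≈ 0.531.
p = a·p₁ + b·p₂ ≈ (0.541, 0.718, 0.439); φ = arcsin(p_z) ≈ 26.05°, λ = atan2(p_y, p_x) ≈ 53.00°.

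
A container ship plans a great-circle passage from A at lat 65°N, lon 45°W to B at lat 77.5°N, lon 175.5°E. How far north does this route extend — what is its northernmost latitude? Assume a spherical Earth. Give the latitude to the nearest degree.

The great circle lies in the plane with unit normal n̂ = (p₁ × p₂)/|p₁ × p₂|.
Here n̂_z ≈ -0.103; the vertex latitude is φ_max = arccos|n̂_z| ≈ 84.1°.
Check via Clairaut: cos φ_max = |cos φ₁| · sin C = cos(65.0°)·sin(14.0°) ≈ 0.103, again giving ≈ 84.1°.

≈ 84°N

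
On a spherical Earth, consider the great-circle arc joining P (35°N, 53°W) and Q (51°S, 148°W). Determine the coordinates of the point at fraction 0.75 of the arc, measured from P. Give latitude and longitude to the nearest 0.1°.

≈ (34.4°S, 113.6°W)

Write both endpoints as unit vectors p₁, p₂ with components (cos φ cos λ, cos φ sin λ, sin φ).
The central angle between the endpoints is δ = arccos(p₁·p₂) ≈ 2.084 rad (119.4°).
Interpolate at f = 0.75 with slerp weights a = sin((1−f)δ)/sin δ ≈ 0.571, b = sin(fδ)/sin δ ≈ 1.148.
p = a·p₁ + b·p₂ ≈ (-0.331, -0.756, -0.564); φ = arcsin(p_z) ≈ -34.35°, λ = atan2(p_y, p_x) ≈ -113.63°.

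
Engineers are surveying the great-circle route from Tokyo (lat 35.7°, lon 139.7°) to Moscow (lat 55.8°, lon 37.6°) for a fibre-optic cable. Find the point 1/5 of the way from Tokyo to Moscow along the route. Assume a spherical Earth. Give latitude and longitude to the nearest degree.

Convert each endpoint to a unit vector on the sphere (x = cos φ cos λ, y = cos φ sin λ, z = sin φ).
The central angle between the endpoints is δ = arccos(p₁·p₂) ≈ 1.173 rad (67.2°).
Interpolate at f = 1/5 with slerp weights a = sin((1−f)δ)/sin δ ≈ 0.875, b = sin(fδ)/sin δ ≈ 0.252.
p = a·p₁ + b·p₂ ≈ (-0.430, 0.546, 0.719); φ = arcsin(p_z) ≈ 45.99°, λ = atan2(p_y, p_x) ≈ 128.19°.

≈ lat 46°, lon 128°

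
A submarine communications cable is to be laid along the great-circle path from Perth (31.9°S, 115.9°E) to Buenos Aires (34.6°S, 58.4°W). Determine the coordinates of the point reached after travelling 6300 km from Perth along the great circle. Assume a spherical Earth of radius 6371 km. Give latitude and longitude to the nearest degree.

≈ (85°S, 46°E)

Convert each endpoint to a unit vector on the sphere (x = cos φ cos λ, y = cos φ sin λ, z = sin φ).
The central angle between the endpoints is δ = arccos(p₁·p₂) ≈ 1.977 rad (113.3°). The total great-circle distance is δ·R ≈ 1.977 × 6371 ≈ 12597 km, so the target fraction is f = 6300/12597 ≈ 0.500.
Interpolate at f ≈ 0.500 with slerp weights a = sin((1−f)δ)/sin δ ≈ 0.909, b = sin(fδ)/sin δ ≈ 0.909.
p = a·p₁ + b·p₂ ≈ (0.055, 0.057, -0.997); φ = arcsin(p_z) ≈ -85.46°, λ = atan2(p_y, p_x) ≈ 45.81°.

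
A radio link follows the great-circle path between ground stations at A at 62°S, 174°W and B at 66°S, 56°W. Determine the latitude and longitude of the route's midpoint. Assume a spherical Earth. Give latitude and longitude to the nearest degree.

Convert each endpoint to a unit vector on the sphere (x = cos φ cos λ, y = cos φ sin λ, z = sin φ).
The central angle between the endpoints is δ = arccos(p₁·p₂) ≈ 0.771 rad (44.2°).
Interpolate at f = 1/2 with slerp weights a = sin((1−f)δ)/sin δ ≈ 0.540, b = sin(fδ)/sin δ ≈ 0.540.
p = a·p₁ + b·p₂ ≈ (-0.129, -0.208, -0.969); φ = arcsin(p_z) ≈ -75.80°, λ = atan2(p_y, p_x) ≈ -121.80°.

≈ 76°S, 122°W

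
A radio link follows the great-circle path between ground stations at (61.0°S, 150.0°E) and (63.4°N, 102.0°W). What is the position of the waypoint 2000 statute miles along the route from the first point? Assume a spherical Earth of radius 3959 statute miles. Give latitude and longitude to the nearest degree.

≈ (39°S, 180°E)

Convert each endpoint to a unit vector on the sphere (x = cos φ cos λ, y = cos φ sin λ, z = sin φ).
The central angle between the endpoints is δ = arccos(p₁·p₂) ≈ 2.585 rad (148.1°). The total great-circle distance is δ·R ≈ 2.585 × 3959 ≈ 10235 mi, so the target fraction is f = 2000/10235 ≈ 0.195.
Interpolate at f ≈ 0.195 with slerp weights a = sin((1−f)δ)/sin δ ≈ 1.653, b = sin(fδ)/sin δ ≈ 0.916.
p = a·p₁ + b·p₂ ≈ (-0.779, -0.001, -0.627); φ = arcsin(p_z) ≈ -38.80°, λ = atan2(p_y, p_x) ≈ -179.96°.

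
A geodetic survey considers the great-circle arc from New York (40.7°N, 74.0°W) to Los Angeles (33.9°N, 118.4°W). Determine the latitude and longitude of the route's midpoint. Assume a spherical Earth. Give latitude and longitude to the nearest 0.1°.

From cos δ = sin φ₁ sin φ₂ + cos φ₁ cos φ₂ cos Δλ, the central angle is δ ≈ 0.621 rad (35.6°).
Interpolate at f = 1/2 with slerp weights a = sin((1−f)δ)/sin δ ≈ 0.525, b = sin(fδ)/sin δ ≈ 0.525.
p = a·p₁ + b·p₂ ≈ (-0.098, -0.766, 0.635); φ = arcsin(p_z) ≈ 39.44°, λ = atan2(p_y, p_x) ≈ -97.26°.

≈ 39.4°N, 97.3°W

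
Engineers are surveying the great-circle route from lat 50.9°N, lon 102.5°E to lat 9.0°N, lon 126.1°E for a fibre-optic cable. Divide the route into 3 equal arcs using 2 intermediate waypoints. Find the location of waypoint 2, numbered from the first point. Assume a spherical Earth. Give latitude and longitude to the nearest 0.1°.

≈ lat 23.4°N, lon 120.3°E

Write both endpoints as unit vectors p₁, p₂ with components (cos φ cos λ, cos φ sin λ, sin φ).
The central angle between the endpoints is δ = arccos(p₁·p₂) ≈ 0.806 rad (46.2°).
Interpolate at f = 2/3 with slerp weights a = sin((1−f)δ)/sin δ ≈ 0.368, b = sin(fδ)/sin δ ≈ 0.709.
p = a·p₁ + b·p₂ ≈ (-0.463, 0.793, 0.397); φ = arcsin(p_z) ≈ 23.36°, λ = atan2(p_y, p_x) ≈ 120.29°.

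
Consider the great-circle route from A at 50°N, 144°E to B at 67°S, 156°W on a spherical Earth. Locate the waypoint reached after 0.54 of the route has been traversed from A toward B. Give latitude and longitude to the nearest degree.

The haversine formula gives a central angle δ ≈ 2.189 rad (125.4°) between the endpoints.
Interpolate at f = 0.54 with slerp weights a = sin((1−f)δ)/sin δ ≈ 1.037, b = sin(fδ)/sin δ ≈ 1.136.
p = a·p₁ + b·p₂ ≈ (-0.945, 0.211, -0.251); φ = arcsin(p_z) ≈ -14.52°, λ = atan2(p_y, p_x) ≈ 167.39°.

≈ 15°S, 167°E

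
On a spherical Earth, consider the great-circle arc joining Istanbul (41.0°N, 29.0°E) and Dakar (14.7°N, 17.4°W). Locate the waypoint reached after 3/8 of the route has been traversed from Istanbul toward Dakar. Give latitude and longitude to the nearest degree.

≈ 33°N, 9°E

Write both endpoints as unit vectors p₁, p₂ with components (cos φ cos λ, cos φ sin λ, sin φ).
The central angle between the endpoints is δ = arccos(p₁·p₂) ≈ 0.837 rad (47.9°).
Interpolate at f = 3/8 with slerp weights a = sin((1−f)δ)/sin δ ≈ 0.673, b = sin(fδ)/sin δ ≈ 0.416.
p = a·p₁ + b·p₂ ≈ (0.828, 0.126, 0.547); φ = arcsin(p_z) ≈ 33.15°, λ = atan2(p_y, p_x) ≈ 8.65°.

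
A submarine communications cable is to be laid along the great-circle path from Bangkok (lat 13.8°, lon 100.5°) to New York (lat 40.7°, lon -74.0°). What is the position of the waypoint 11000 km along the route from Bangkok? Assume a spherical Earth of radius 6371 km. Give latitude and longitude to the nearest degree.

≈ lat 67°, lon -67°

Write both endpoints as unit vectors p₁, p₂ with components (cos φ cos λ, cos φ sin λ, sin φ).
The central angle between the endpoints is δ = arccos(p₁·p₂) ≈ 2.186 rad (125.3°). The total great-circle distance is δ·R ≈ 2.186 × 6371 ≈ 13928 km, so the target fraction is f = 11000/13928 ≈ 0.790.
Interpolate at f ≈ 0.790 with slerp weights a = sin((1−f)δ)/sin δ ≈ 0.543, b = sin(fδ)/sin δ ≈ 1.210.
p = a·p₁ + b·p₂ ≈ (0.157, -0.363, 0.919); φ = arcsin(p_z) ≈ 66.72°, λ = atan2(p_y, p_x) ≈ -66.65°.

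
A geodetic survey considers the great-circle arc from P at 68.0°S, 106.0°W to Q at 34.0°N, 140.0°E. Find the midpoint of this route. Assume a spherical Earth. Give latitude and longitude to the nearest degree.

Write both endpoints as unit vectors p₁, p₂ with components (cos φ cos λ, cos φ sin λ, sin φ).
The central angle between the endpoints is δ = arccos(p₁·p₂) ≈ 2.272 rad (130.2°).
Interpolate at f = 1/2 with slerp weights a = sin((1−f)δ)/sin δ ≈ 1.186, b = sin(fδ)/sin δ ≈ 1.186.
p = a·p₁ + b·p₂ ≈ (-0.876, 0.205, -0.437); φ = arcsin(p_z) ≈ -25.89°, λ = atan2(p_y, p_x) ≈ 166.83°.

≈ 26°S, 167°E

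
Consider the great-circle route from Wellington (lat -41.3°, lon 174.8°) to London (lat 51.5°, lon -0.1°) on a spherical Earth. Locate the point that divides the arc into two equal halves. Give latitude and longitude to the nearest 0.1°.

≈ lat 40.7°, lon 151.9°

Convert each endpoint to a unit vector on the sphere (x = cos φ cos λ, y = cos φ sin λ, z = sin φ).
The central angle between the endpoints is δ = arccos(p₁·p₂) ≈ 2.953 rad (169.2°).
Interpolate at f = 1/2 with slerp weights a = sin((1−f)δ)/sin δ ≈ 5.322, b = sin(fδ)/sin δ ≈ 5.322.
p = a·p₁ + b·p₂ ≈ (-0.669, 0.357, 0.652); φ = arcsin(p_z) ≈ 40.73°, λ = atan2(p_y, p_x) ≈ 151.93°.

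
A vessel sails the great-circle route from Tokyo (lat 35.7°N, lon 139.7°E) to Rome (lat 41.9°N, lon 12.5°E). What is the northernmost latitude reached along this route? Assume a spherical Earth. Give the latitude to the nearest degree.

≈ 61°N

The great circle lies in the plane with unit normal n̂ = (p₁ × p₂)/|p₁ × p₂|.
Here n̂_z ≈ -0.482; the vertex latitude is φ_max = arccos|n̂_z| ≈ 61.2°.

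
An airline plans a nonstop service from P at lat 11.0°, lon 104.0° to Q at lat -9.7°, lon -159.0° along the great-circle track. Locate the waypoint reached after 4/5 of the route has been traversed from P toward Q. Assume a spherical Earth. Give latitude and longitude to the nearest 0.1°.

Write both endpoints as unit vectors p₁, p₂ with components (cos φ cos λ, cos φ sin λ, sin φ).
The central angle between the endpoints is δ = arccos(p₁·p₂) ≈ 1.721 rad (98.6°).
Interpolate at f = 4/5 with slerp weights a = sin((1−f)δ)/sin δ ≈ 0.341, b = sin(fδ)/sin δ ≈ 0.993.
p = a·p₁ + b·p₂ ≈ (-0.994, -0.025, -0.102); φ = arcsin(p_z) ≈ -5.86°, λ = atan2(p_y, p_x) ≈ -178.53°.

≈ lat -5.9°, lon -178.5°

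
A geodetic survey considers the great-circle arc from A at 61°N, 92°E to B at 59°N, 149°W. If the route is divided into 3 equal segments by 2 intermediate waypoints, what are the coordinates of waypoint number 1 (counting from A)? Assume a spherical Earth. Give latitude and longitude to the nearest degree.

The haversine formula gives a central angle δ ≈ 0.891 rad (51.1°) between the endpoints.
Interpolate at f = 1/3 with slerp weights a = sin((1−f)δ)/sin δ ≈ 0.720, b = sin(fδ)/sin δ ≈ 0.376.
p = a·p₁ + b·p₂ ≈ (-0.178, 0.249, 0.952); φ = arcsin(p_z) ≈ 72.17°, λ = atan2(p_y, p_x) ≈ 125.62°.

≈ 72°N, 126°E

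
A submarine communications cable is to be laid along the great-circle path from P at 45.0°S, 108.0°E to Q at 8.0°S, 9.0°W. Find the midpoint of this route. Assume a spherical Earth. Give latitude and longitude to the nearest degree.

Write both endpoints as unit vectors p₁, p₂ with components (cos φ cos λ, cos φ sin λ, sin φ).
The central angle between the endpoints is δ = arccos(p₁·p₂) ≈ 1.792 rad (102.7°).
Interpolate at f = 1/2 with slerp weights a = sin((1−f)δ)/sin δ ≈ 0.800, b = sin(fδ)/sin δ ≈ 0.800.
p = a·p₁ + b·p₂ ≈ (0.608, 0.414, -0.677); φ = arcsin(p_z) ≈ -42.64°, λ = atan2(p_y, p_x) ≈ 34.27°.

≈ 43°S, 34°E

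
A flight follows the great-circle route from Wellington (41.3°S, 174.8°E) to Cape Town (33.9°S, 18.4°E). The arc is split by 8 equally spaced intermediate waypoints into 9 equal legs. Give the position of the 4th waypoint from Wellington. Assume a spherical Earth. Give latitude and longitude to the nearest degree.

≈ 75°S, 105°E

Write both endpoints as unit vectors p₁, p₂ with components (cos φ cos λ, cos φ sin λ, sin φ).
The central angle between the endpoints is δ = arccos(p₁·p₂) ≈ 1.776 rad (101.7°).
Interpolate at f = 4/9 with slerp weights a = sin((1−f)δ)/sin δ ≈ 0.852, b = sin(fδ)/sin δ ≈ 0.725.
p = a·p₁ + b·p₂ ≈ (-0.066, 0.248, -0.967); φ = arcsin(p_z) ≈ -75.13°, λ = atan2(p_y, p_x) ≈ 105.00°.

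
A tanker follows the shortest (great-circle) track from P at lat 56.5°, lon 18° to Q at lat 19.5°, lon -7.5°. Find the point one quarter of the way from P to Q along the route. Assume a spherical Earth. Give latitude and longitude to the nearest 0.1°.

≈ lat 47.8°, lon 8.5°

From cos δ = sin φ₁ sin φ₂ + cos φ₁ cos φ₂ cos Δλ, the central angle is δ ≈ 0.726 rad (41.6°).
Interpolate at f = 1/4 with slerp weights a = sin((1−f)δ)/sin δ ≈ 0.780, b = sin(fδ)/sin δ ≈ 0.272.
p = a·p₁ + b·p₂ ≈ (0.664, 0.100, 0.741); φ = arcsin(p_z) ≈ 47.85°, λ = atan2(p_y, p_x) ≈ 8.54°.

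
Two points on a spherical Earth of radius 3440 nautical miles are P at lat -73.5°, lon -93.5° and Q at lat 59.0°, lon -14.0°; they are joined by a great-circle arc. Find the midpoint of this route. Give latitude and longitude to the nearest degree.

≈ lat -9°, lon -40°

From cos δ = sin φ₁ sin φ₂ + cos φ₁ cos φ₂ cos Δλ, the central angle is δ ≈ 2.490 rad (142.7°).
Interpolate at f = 1/2 with slerp weights a = sin((1−f)δ)/sin δ ≈ 1.563, b = sin(fδ)/sin δ ≈ 1.563.
p = a·p₁ + b·p₂ ≈ (0.754, -0.638, -0.159); φ = arcsin(p_z) ≈ -9.14°, λ = atan2(p_y, p_x) ≈ -40.23°.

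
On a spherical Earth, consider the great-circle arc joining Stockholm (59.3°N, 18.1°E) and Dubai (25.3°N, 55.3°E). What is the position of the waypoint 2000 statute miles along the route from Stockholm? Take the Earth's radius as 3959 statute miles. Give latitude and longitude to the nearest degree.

≈ 37°N, 47°E

Convert each endpoint to a unit vector on the sphere (x = cos φ cos λ, y = cos φ sin λ, z = sin φ).
The central angle between the endpoints is δ = arccos(p₁·p₂) ≈ 0.745 rad (42.7°). The total great-circle distance is δ·R ≈ 0.745 × 3959 ≈ 2949 mi, so the target fraction is f = 2000/2949 ≈ 0.678.
Interpolate at f ≈ 0.678 with slerp weights a = sin((1−f)δ)/sin δ ≈ 0.350, b = sin(fδ)/sin δ ≈ 0.714.
p = a·p₁ + b·p₂ ≈ (0.537, 0.586, 0.606); φ = arcsin(p_z) ≈ 37.32°, λ = atan2(p_y, p_x) ≈ 47.49°.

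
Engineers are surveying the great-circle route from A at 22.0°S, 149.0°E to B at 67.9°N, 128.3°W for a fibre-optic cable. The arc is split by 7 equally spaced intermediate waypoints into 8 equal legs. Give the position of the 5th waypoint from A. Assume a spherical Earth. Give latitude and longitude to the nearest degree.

Convert each endpoint to a unit vector on the sphere (x = cos φ cos λ, y = cos φ sin λ, z = sin φ).
The central angle between the endpoints is δ = arccos(p₁·p₂) ≈ 1.878 rad (107.6°).
Interpolate at f = 5/8 with slerp weights a = sin((1−f)δ)/sin δ ≈ 0.679, b = sin(fδ)/sin δ ≈ 0.968.
p = a·p₁ + b·p₂ ≈ (-0.766, 0.039, 0.642); φ = arcsin(p_z) ≈ 39.95°, λ = atan2(p_y, p_x) ≈ 177.10°.

≈ 40°N, 177°E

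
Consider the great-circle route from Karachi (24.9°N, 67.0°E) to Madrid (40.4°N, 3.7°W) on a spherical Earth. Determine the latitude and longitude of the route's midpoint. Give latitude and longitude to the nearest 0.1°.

≈ (38.1°N, 35.2°E)

Convert each endpoint to a unit vector on the sphere (x = cos φ cos λ, y = cos φ sin λ, z = sin φ).
The central angle between the endpoints is δ = arccos(p₁·p₂) ≈ 1.046 rad (59.9°).
Interpolate at f = 1/2 with slerp weights a = sin((1−f)δ)/sin δ ≈ 0.577, b = sin(fδ)/sin δ ≈ 0.577.
p = a·p₁ + b·p₂ ≈ (0.643, 0.453, 0.617); φ = arcsin(p_z) ≈ 38.10°, λ = atan2(p_y, p_x) ≈ 35.19°.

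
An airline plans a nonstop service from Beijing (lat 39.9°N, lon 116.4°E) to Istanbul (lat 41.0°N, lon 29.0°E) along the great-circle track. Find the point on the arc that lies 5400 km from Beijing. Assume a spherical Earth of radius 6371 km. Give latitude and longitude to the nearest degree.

≈ lat 47°N, lon 48°E

Convert each endpoint to a unit vector on the sphere (x = cos φ cos λ, y = cos φ sin λ, z = sin φ).
The central angle between the endpoints is δ = arccos(p₁·p₂) ≈ 1.107 rad (63.4°). The total great-circle distance is δ·R ≈ 1.107 × 6371 ≈ 7055 km, so the target fraction is f = 5400/7055 ≈ 0.765.
Interpolate at f ≈ 0.765 with slerp weights a = sin((1−f)δ)/sin δ ≈ 0.287, b = sin(fδ)/sin δ ≈ 0.838.
p = a·p₁ + b·p₂ ≈ (0.455, 0.504, 0.734); φ = arcsin(p_z) ≈ 47.22°, λ = atan2(p_y, p_x) ≈ 47.90°.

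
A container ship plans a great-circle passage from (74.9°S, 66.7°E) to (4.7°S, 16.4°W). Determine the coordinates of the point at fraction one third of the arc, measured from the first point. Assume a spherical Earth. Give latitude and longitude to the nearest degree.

Write both endpoints as unit vectors p₁, p₂ with components (cos φ cos λ, cos φ sin λ, sin φ).
The central angle between the endpoints is δ = arccos(p₁·p₂) ≈ 1.460 rad (83.7°).
Interpolate at f = 1/3 with slerp weights a = sin((1−f)δ)/sin δ ≈ 0.832, b = sin(fδ)/sin δ ≈ 0.471.
p = a·p₁ + b·p₂ ≈ (0.536, 0.067, -0.842); φ = arcsin(p_z) ≈ -57.33°, λ = atan2(p_y, p_x) ≈ 7.09°.

≈ (57°S, 7°E)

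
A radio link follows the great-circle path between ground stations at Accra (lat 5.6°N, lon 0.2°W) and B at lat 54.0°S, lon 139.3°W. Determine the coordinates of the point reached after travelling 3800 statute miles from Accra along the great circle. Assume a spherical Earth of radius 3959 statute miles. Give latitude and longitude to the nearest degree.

≈ lat 42°S, lon 30°W

Write both endpoints as unit vectors p₁, p₂ with components (cos φ cos λ, cos φ sin λ, sin φ).
The central angle between the endpoints is δ = arccos(p₁·p₂) ≈ 2.119 rad (121.4°). The total great-circle distance is δ·R ≈ 2.119 × 3959 ≈ 8389 mi, so the target fraction is f = 3800/8389 ≈ 0.453.
Interpolate at f ≈ 0.453 with slerp weights a = sin((1−f)δ)/sin δ ≈ 1.074, b = sin(fδ)/sin δ ≈ 0.960.
p = a·p₁ + b·p₂ ≈ (0.641, -0.372, -0.672); φ = arcsin(p_z) ≈ -42.19°, λ = atan2(p_y, p_x) ≈ -30.10°.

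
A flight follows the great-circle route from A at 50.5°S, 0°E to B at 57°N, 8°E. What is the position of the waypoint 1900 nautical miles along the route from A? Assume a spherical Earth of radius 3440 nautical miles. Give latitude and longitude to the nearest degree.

Write both endpoints as unit vectors p₁, p₂ with components (cos φ cos λ, cos φ sin λ, sin φ).
The central angle between the endpoints is δ = arccos(p₁·p₂) ≈ 1.880 rad (107.7°). The total great-circle distance is δ·R ≈ 1.880 × 3440 ≈ 6466 nmi, so the target fraction is f = 1900/6466 ≈ 0.294.
Interpolate at f ≈ 0.294 with slerp weights a = sin((1−f)δ)/sin δ ≈ 1.019, b = sin(fδ)/sin δ ≈ 0.551.
p = a·p₁ + b·p₂ ≈ (0.945, 0.042, -0.324); φ = arcsin(p_z) ≈ -18.92°, λ = atan2(p_y, p_x) ≈ 2.53°.

≈ 19°S, 3°E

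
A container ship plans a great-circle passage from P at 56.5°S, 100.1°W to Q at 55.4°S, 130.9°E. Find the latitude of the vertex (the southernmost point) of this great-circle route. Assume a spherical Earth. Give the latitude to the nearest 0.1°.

The great circle lies in the plane with unit normal n̂ = (p₁ × p₂)/|p₁ × p₂|.
Here n̂_z ≈ -0.279; the vertex latitude is φ_max = arccos|n̂_z| ≈ 73.8°.

≈ 73.8°S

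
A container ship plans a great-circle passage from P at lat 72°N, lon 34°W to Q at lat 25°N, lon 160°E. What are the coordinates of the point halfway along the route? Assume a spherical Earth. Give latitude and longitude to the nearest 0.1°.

≈ lat 66.0°N, lon 167.0°E

From cos δ = sin φ₁ sin φ₂ + cos φ₁ cos φ₂ cos Δλ, the central angle is δ ≈ 1.440 rad (82.5°).
Interpolate at f = 1/2 with slerp weights a = sin((1−f)δ)/sin δ ≈ 0.665, b = sin(fδ)/sin δ ≈ 0.665.
p = a·p₁ + b·p₂ ≈ (-0.396, 0.091, 0.914); φ = arcsin(p_z) ≈ 66.02°, λ = atan2(p_y, p_x) ≈ 167.03°.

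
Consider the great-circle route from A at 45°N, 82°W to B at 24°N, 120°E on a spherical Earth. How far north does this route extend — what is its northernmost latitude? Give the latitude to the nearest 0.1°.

The great circle lies in the plane with unit normal n̂ = (p₁ × p₂)/|p₁ × p₂|.
Here n̂_z ≈ -0.255; the vertex latitude is φ_max = arccos|n̂_z| ≈ 75.2°.
Check via Clairaut: cos φ_max = |cos φ₁| · sin C = cos(45.0°)·sin(21.1°) ≈ 0.255, again giving ≈ 75.2°.

≈ 75.2°N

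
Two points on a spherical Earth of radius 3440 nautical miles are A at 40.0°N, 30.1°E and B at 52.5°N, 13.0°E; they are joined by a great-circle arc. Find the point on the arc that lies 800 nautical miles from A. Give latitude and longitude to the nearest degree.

≈ 50°N, 18°E

Write both endpoints as unit vectors p₁, p₂ with components (cos φ cos λ, cos φ sin λ, sin φ).
The central angle between the endpoints is δ = arccos(p₁·p₂) ≈ 0.299 rad (17.1°). The total great-circle distance is δ·R ≈ 0.299 × 3440 ≈ 1028 nmi, so the target fraction is f = 800/1028 ≈ 0.778.
Interpolate at f ≈ 0.778 with slerp weights a = sin((1−f)δ)/sin δ ≈ 0.225, b = sin(fδ)/sin δ ≈ 0.783.
p = a·p₁ + b·p₂ ≈ (0.613, 0.194, 0.766); φ = arcsin(p_z) ≈ 49.96°, λ = atan2(p_y, p_x) ≈ 17.52°.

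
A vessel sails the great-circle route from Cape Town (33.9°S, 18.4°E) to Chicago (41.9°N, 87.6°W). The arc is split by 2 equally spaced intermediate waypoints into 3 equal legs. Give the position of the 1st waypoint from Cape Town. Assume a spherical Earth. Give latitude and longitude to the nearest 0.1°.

Convert each endpoint to a unit vector on the sphere (x = cos φ cos λ, y = cos φ sin λ, z = sin φ).
The central angle between the endpoints is δ = arccos(p₁·p₂) ≈ 2.145 rad (122.9°).
Interpolate at f = 1/3 with slerp weights a = sin((1−f)δ)/sin δ ≈ 1.179, b = sin(fδ)/sin δ ≈ 0.780.
p = a·p₁ + b·p₂ ≈ (0.953, -0.272, -0.136); φ = arcsin(p_z) ≈ -7.83°, λ = atan2(p_y, p_x) ≈ -15.91°.

≈ 7.8°S, 15.9°W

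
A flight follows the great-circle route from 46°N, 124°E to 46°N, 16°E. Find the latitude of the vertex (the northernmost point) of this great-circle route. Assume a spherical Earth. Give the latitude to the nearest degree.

≈ 60°N

The great circle lies in the plane with unit normal n̂ = (p₁ × p₂)/|p₁ × p₂|.
Here n̂_z ≈ -0.494; the vertex latitude is φ_max = arccos|n̂_z| ≈ 60.4°.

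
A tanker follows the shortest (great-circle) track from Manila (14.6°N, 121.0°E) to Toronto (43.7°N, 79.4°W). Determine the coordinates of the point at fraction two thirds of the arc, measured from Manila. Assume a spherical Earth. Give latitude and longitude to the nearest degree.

≈ (73°N, 138°W)

The haversine formula gives a central angle δ ≈ 2.073 rad (118.8°) between the endpoints.
Interpolate at f = 2/3 with slerp weights a = sin((1−f)δ)/sin δ ≈ 0.727, b = sin(fδ)/sin δ ≈ 1.121.
p = a·p₁ + b·p₂ ≈ (-0.213, -0.193, 0.958); φ = arcsin(p_z) ≈ 73.27°, λ = atan2(p_y, p_x) ≈ -137.85°.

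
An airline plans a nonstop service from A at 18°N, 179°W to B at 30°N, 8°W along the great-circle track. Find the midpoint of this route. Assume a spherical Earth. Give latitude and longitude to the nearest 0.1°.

≈ 78.4°N, 124.2°W

From cos δ = sin φ₁ sin φ₂ + cos φ₁ cos φ₂ cos Δλ, the central angle is δ ≈ 2.290 rad (131.2°).
Interpolate at f = 1/2 with slerp weights a = sin((1−f)δ)/sin δ ≈ 1.211, b = sin(fδ)/sin δ ≈ 1.211.
p = a·p₁ + b·p₂ ≈ (-0.113, -0.166, 0.980); φ = arcsin(p_z) ≈ 78.41°, λ = atan2(p_y, p_x) ≈ -124.24°.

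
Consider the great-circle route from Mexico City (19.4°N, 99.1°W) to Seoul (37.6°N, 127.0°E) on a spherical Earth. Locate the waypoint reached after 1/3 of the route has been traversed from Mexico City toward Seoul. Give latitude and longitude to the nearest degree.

Convert each endpoint to a unit vector on the sphere (x = cos φ cos λ, y = cos φ sin λ, z = sin φ).
The central angle between the endpoints is δ = arccos(p₁·p₂) ≈ 1.892 rad (108.4°).
Interpolate at f = 1/3 with slerp weights a = sin((1−f)δ)/sin δ ≈ 1.004, b = sin(fδ)/sin δ ≈ 0.621.
p = a·p₁ + b·p₂ ≈ (-0.446, -0.542, 0.713); φ = arcsin(p_z) ≈ 45.44°, λ = atan2(p_y, p_x) ≈ -129.47°.

≈ 45°N, 129°W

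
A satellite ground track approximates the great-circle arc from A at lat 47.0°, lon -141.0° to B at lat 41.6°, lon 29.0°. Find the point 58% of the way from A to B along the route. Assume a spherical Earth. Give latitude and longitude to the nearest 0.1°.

Convert each endpoint to a unit vector on the sphere (x = cos φ cos λ, y = cos φ sin λ, z = sin φ).
The central angle between the endpoints is δ = arccos(p₁·p₂) ≈ 1.587 rad (91.0°).
Interpolate at f = 0.58 with slerp weights a = sin((1−f)δ)/sin δ ≈ 0.619, b = sin(fδ)/sin δ ≈ 0.796.
p = a·p₁ + b·p₂ ≈ (0.193, 0.023, 0.981); φ = arcsin(p_z) ≈ 78.80°, λ = atan2(p_y, p_x) ≈ 6.85°.

≈ lat 78.8°, lon 6.9°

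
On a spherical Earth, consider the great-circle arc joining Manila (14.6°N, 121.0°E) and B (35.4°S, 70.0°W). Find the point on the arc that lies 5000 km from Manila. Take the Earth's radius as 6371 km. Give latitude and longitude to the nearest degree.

≈ (27°S, 139°E)

From cos δ = sin φ₁ sin φ₂ + cos φ₁ cos φ₂ cos Δλ, the central angle is δ ≈ 2.740 rad (157.0°). The total great-circle distance is δ·R ≈ 2.740 × 6371 ≈ 17455 km, so the target fraction is f = 5000/17455 ≈ 0.286.
Interpolate at f ≈ 0.286 with slerp weights a = sin((1−f)δ)/sin δ ≈ 2.370, b = sin(fδ)/sin δ ≈ 1.807.
p = a·p₁ + b·p₂ ≈ (-0.678, 0.582, -0.449); φ = arcsin(p_z) ≈ -26.69°, λ = atan2(p_y, p_x) ≈ 139.33°.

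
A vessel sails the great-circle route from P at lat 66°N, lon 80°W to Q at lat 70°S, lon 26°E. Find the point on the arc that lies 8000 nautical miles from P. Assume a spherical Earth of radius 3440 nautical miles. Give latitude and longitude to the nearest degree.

Convert each endpoint to a unit vector on the sphere (x = cos φ cos λ, y = cos φ sin λ, z = sin φ).
The central angle between the endpoints is δ = arccos(p₁·p₂) ≈ 2.683 rad (153.7°). The total great-circle distance is δ·R ≈ 2.683 × 3440 ≈ 9230 nmi, so the target fraction is f = 8000/9230 ≈ 0.867.
Interpolate at f ≈ 0.867 with slerp weights a = sin((1−f)δ)/sin δ ≈ 0.791, b = sin(fδ)/sin δ ≈ 1.646.
p = a·p₁ + b·p₂ ≈ (0.562, -0.070, -0.824); φ = arcsin(p_z) ≈ -55.50°, λ = atan2(p_y, p_x) ≈ -7.11°.

≈ lat 56°S, lon 7°W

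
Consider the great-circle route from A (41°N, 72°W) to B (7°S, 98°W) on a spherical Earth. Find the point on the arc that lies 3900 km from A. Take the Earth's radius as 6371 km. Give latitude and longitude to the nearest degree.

The haversine formula gives a central angle δ ≈ 0.936 rad (53.6°) between the endpoints. The total great-circle distance is δ·R ≈ 0.936 × 6371 ≈ 5961 km, so the target fraction is f = 3900/5961 ≈ 0.654.
Interpolate at f ≈ 0.654 with slerp weights a = sin((1−f)δ)/sin δ ≈ 0.395, b = sin(fδ)/sin δ ≈ 0.714.
p = a·p₁ + b·p₂ ≈ (-0.007, -0.985, 0.172); φ = arcsin(p_z) ≈ 9.91°, λ = atan2(p_y, p_x) ≈ -90.38°.

≈ (10°N, 90°W)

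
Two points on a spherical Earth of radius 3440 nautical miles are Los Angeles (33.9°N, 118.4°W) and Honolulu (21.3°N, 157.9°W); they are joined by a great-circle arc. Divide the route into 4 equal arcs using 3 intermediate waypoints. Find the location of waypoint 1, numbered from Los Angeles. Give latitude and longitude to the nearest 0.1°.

≈ 31.9°N, 129.1°W

Convert each endpoint to a unit vector on the sphere (x = cos φ cos λ, y = cos φ sin λ, z = sin φ).
The central angle between the endpoints is δ = arccos(p₁·p₂) ≈ 0.645 rad (36.9°).
Interpolate at f = 1/4 with slerp weights a = sin((1−f)δ)/sin δ ≈ 0.774, b = sin(fδ)/sin δ ≈ 0.267.
p = a·p₁ + b·p₂ ≈ (-0.536, -0.658, 0.528); φ = arcsin(p_z) ≈ 31.90°, λ = atan2(p_y, p_x) ≈ -129.14°.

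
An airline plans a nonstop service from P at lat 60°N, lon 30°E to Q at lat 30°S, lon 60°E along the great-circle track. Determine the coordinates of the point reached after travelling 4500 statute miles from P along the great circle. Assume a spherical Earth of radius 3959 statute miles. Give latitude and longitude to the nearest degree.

≈ lat 3°S, lon 53°E

Write both endpoints as unit vectors p₁, p₂ with components (cos φ cos λ, cos φ sin λ, sin φ).
The central angle between the endpoints is δ = arccos(p₁·p₂) ≈ 1.629 rad (93.3°). The total great-circle distance is δ·R ≈ 1.629 × 3959 ≈ 6449 mi, so the target fraction is f = 4500/6449 ≈ 0.698.
Interpolate at f ≈ 0.698 with slerp weights a = sin((1−f)δ)/sin δ ≈ 0.473, b = sin(fδ)/sin δ ≈ 0.909.
p = a·p₁ + b·p₂ ≈ (0.598, 0.800, -0.044); φ = arcsin(p_z) ≈ -2.55°, λ = atan2(p_y, p_x) ≈ 53.20°.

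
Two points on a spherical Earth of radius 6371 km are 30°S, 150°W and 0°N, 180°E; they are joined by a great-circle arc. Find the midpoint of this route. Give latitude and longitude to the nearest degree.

Write both endpoints as unit vectors p₁, p₂ with components (cos φ cos λ, cos φ sin λ, sin φ).
The central angle between the endpoints is δ = arccos(p₁·p₂) ≈ 0.723 rad (41.4°).
Interpolate at f = 1/2 with slerp weights a = sin((1−f)δ)/sin δ ≈ 0.535, b = sin(fδ)/sin δ ≈ 0.535.
p = a·p₁ + b·p₂ ≈ (-0.935, -0.231, -0.267); φ = arcsin(p_z) ≈ -15.50°, λ = atan2(p_y, p_x) ≈ -166.10°.

≈ 16°S, 166°W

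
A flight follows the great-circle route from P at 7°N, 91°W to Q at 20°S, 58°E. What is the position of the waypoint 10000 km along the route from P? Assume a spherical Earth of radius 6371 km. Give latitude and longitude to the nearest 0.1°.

Write both endpoints as unit vectors p₁, p₂ with components (cos φ cos λ, cos φ sin λ, sin φ).
The central angle between the endpoints is δ = arccos(p₁·p₂) ≈ 2.570 rad (147.3°). The total great-circle distance is δ·R ≈ 2.570 × 6371 ≈ 16375 km, so the target fraction is f = 10000/16375 ≈ 0.611.
Interpolate at f ≈ 0.611 with slerp weights a = sin((1−f)δ)/sin δ ≈ 1.557, b = sin(fδ)/sin δ ≈ 1.849.
p = a·p₁ + b·p₂ ≈ (0.894, -0.071, -0.443); φ = arcsin(p_z) ≈ -26.28°, λ = atan2(p_y, p_x) ≈ -4.55°.

≈ 26.3°S, 4.6°W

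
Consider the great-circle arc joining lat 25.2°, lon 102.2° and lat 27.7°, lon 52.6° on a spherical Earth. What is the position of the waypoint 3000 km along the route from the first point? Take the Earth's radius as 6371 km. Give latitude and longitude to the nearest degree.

≈ lat 29°, lon 72°

Convert each endpoint to a unit vector on the sphere (x = cos φ cos λ, y = cos φ sin λ, z = sin φ).
The central angle between the endpoints is δ = arccos(p₁·p₂) ≈ 0.771 rad (44.2°). The total great-circle distance is δ·R ≈ 0.771 × 6371 ≈ 4913 km, so the target fraction is f = 3000/4913 ≈ 0.611.
Interpolate at f ≈ 0.611 with slerp weights a = sin((1−f)δ)/sin δ ≈ 0.424, b = sin(fδ)/sin δ ≈ 0.651.
p = a·p₁ + b·p₂ ≈ (0.269, 0.833, 0.483); φ = arcsin(p_z) ≈ 28.90°, λ = atan2(p_y, p_x) ≈ 72.11°.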